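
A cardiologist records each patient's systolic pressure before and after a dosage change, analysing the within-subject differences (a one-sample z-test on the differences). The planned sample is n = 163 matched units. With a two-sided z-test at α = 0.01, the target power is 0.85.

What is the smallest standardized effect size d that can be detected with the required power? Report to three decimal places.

Need Φ(δ − 2.576) = 0.85, so δ = 2.576 + 1.036 = 3.612.
(The second rejection-region term Φ(−δ − z_{α/2}) is negligible and dropped.)
δ = d·√n ⇒ d = δ/√n = 3.612/√163 = 0.2829.

d ≈ 0.283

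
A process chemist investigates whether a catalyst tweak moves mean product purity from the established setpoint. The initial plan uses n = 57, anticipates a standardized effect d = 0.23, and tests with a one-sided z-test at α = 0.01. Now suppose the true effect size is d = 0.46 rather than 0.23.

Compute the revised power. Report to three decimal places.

Power ≈ 0.874

With d = 0.46: δ = d·√n = 0.46 × √57 = 3.4729. Critical value z_{0.01} = 2.326.
Revised power = Φ(δ − 2.326) = Φ(1.147) = 0.8742.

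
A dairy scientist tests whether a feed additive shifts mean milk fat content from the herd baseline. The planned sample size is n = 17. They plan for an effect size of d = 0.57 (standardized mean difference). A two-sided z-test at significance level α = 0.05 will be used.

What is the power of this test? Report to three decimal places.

Power ≈ 0.652

Noncentrality parameter: δ = d·√n = 0.57 × √17 = 2.3502
Two-sided α = 0.05 → critical value z_{0.025} = 1.960.
Power = Φ(δ − 1.960) + Φ(−δ − 1.960) = Φ(0.390) + Φ(-4.310) = 0.6518 + 0.0000 = 0.6518.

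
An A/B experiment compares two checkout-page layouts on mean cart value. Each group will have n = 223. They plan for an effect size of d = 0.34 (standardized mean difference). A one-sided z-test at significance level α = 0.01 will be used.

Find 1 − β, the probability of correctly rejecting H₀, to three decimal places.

Noncentrality parameter: δ = d·√(n/2) = 0.34 × √(223/2) = 3.5902
Critical value for a one-sided test at α = 0.01: z_α = 2.326.
Power = P(Z > 2.326 − δ) = Φ(1.264) = 0.8969.

Power ≈ 0.897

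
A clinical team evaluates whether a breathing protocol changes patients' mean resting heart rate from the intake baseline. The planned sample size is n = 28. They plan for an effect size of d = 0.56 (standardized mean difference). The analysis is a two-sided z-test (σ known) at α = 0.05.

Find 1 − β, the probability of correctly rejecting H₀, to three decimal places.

Noncentrality parameter: δ = d·√n = 0.56 × √28 = 2.9632
Critical value for a two-sided test at α = 0.05: z_{α/2} = 1.960.
Power = Φ(δ − 1.960) + Φ(−δ − 1.960) = Φ(1.003) + Φ(-4.923) = 0.8421 + 0.0000 = 0.8421.

Power ≈ 0.842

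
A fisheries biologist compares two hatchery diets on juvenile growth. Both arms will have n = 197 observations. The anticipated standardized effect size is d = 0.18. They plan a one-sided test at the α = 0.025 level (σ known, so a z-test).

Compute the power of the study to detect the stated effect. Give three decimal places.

Power ≈ 0.431

Noncentrality parameter: δ = d·√(n/2) = 0.18 × √(197/2) = 1.7864
Critical value for a one-sided test at α = 0.025: z_α = 1.960.
Power = Φ(δ − 1.960) = Φ(-0.174) = 0.4311.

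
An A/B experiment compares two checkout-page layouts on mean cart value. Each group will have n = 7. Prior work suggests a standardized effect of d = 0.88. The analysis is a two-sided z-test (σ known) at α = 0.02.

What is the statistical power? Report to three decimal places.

Noncentrality parameter: δ = d·√(n/2) = 0.88 × √(7/2) = 1.6463
Two-sided α = 0.02 → critical value z_{0.01} = 2.326.
Power = Φ(δ − 2.326) + Φ(−δ − 2.326) = Φ(-0.680) + Φ(-3.973) = 0.2482 + 0.0000 = 0.2483.

Power ≈ 0.248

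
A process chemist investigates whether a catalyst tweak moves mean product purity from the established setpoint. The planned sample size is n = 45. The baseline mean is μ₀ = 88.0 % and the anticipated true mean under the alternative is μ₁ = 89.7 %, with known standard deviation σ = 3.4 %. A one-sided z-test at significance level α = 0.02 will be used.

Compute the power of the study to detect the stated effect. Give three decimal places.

Power ≈ 0.903

Standardized effect: d = |μ₁ − μ₀| / σ = |89.7 − 88.0| / 3.4 = 0.5000
Noncentrality parameter: δ = d·√n = 0.5000 × √45 = 3.3541
Critical value for a one-sided test at α = 0.02: z_α = 2.054.
Power = P(Z > 2.054 − δ) = Φ(1.300) = 0.9033.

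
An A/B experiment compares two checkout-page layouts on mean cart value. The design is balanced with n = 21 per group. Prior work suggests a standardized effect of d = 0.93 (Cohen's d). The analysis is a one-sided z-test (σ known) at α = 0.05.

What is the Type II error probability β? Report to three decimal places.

Noncentrality parameter: δ = d·√(n/2) = 0.93 × √(21/2) = 3.0135
Critical value for a one-sided test at α = 0.05: z_α = 1.645.
Power = Φ(δ − 1.645) = Φ(1.369) = 0.9145.
Type II error: β = 1 − power = 1 − 0.9145 = 0.0855.

β ≈ 0.086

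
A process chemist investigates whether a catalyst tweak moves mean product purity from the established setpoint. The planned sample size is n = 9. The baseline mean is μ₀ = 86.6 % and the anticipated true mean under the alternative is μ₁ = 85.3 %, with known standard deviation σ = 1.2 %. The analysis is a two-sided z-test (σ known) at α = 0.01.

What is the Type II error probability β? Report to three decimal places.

β ≈ 0.250

Standardized effect: d = |μ₁ − μ₀| / σ = |85.3 − 86.6| / 1.2 = 1.0833
Noncentrality parameter: δ = d·√n = 1.0833 × √9 = 3.2500
Critical value for a two-sided test at α = 0.01: z_{α/2} = 2.576.
Power = Φ(δ − 2.576) + Φ(−δ − 2.576) = Φ(0.674) + Φ(-5.826) = 0.7499 + 0.0000 = 0.7499.
Type II error: β = 1 − power = 1 − 0.7499 = 0.2501.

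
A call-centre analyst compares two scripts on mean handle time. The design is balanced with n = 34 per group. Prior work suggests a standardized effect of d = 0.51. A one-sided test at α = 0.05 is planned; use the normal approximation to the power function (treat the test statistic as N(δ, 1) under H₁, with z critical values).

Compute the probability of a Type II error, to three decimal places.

β ≈ 0.324

Noncentrality parameter: λ = d·√(n/2) = 0.51 × √(34/2) = 2.1028
Critical value for a one-sided test at α = 0.05: z_α = 1.645.
Power = Φ(λ − 1.645) = Φ(0.458) = 0.6765.
Type II error: β = 1 − power = 1 − 0.6765 = 0.3235.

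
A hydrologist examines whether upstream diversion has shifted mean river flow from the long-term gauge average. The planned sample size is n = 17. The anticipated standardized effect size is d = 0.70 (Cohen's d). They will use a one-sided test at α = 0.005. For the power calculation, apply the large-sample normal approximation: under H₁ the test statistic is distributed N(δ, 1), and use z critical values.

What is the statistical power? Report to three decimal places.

Power ≈ 0.622

Noncentrality parameter: δ = d·√n = 0.70 × √17 = 2.8862
Critical value for a one-sided test at α = 0.005: z_α = 2.576.
Power = P(Z > 2.576 − δ) = Φ(0.310) = 0.6219.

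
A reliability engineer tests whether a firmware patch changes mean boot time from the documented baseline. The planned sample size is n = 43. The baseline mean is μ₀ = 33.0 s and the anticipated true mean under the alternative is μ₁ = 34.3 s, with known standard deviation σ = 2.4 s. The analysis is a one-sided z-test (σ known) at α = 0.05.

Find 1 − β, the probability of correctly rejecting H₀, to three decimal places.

Standardized effect: d = |μ₁ − μ₀| / σ = |34.3 − 33.0| / 2.4 = 0.5417
Noncentrality parameter: δ = d·√n = 0.5417 × √43 = 3.5519
Critical value for a one-sided test at α = 0.05: z_α = 1.645.
Power = P(Z > 1.645 − δ) = Φ(1.907) = 0.9717.

Power ≈ 0.972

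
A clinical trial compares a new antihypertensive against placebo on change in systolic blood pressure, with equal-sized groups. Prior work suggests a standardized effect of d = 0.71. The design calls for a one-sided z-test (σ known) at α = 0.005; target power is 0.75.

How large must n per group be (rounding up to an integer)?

Set Φ(δ − 2.576) = 0.75; then δ − 2.576 = Φ⁻¹(0.75) = 0.674, giving δ = 3.250.
δ = d·√(n/2) ⇒ n = 2(δ/d)² = 2 × (3.250 / 0.71)² = 41.91.
Rounding up, n = 42 per group.

n = 42 per group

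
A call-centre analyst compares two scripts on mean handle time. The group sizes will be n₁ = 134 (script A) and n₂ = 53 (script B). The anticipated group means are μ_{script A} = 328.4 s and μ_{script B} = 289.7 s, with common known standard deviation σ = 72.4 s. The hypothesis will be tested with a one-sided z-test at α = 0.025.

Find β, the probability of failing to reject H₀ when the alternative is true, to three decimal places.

Standardized effect: d = |μ_{script A} − μ_{script B}| / σ = |328.4 − 289.7| / 72.4 = 0.5345
Noncentrality parameter: δ = d / √(1/n₁ + 1/n₂) = 0.5345 / √(1/134 + 1/53) = 3.2941
Critical value for a one-sided test at α = 0.025: z_α = 1.960.
Power = P(Z > 1.960 − δ) = Φ(1.334) = 0.9089.
Type II error: β = 1 − power = 1 − 0.9089 = 0.0911.

β ≈ 0.091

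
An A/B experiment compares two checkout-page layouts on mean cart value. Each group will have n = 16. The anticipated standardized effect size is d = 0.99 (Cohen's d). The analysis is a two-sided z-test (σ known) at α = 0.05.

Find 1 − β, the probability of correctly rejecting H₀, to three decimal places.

Noncentrality parameter: λ = d·√(n/2) = 0.99 × √(16/2) = 2.8001
Critical value for a two-sided test at α = 0.05: z_{α/2} = 1.960.
Power = Φ(λ − 1.960) + Φ(−λ − 1.960) = Φ(0.840) + Φ(-4.760) = 0.7996 + 0.0000 = 0.7996.

Power ≈ 0.800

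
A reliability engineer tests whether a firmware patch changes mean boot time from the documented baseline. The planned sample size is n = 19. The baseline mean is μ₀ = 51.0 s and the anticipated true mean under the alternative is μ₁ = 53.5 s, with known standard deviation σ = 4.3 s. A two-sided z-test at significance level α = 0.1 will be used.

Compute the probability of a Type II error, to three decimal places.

Standardized effect: d = |μ₁ − μ₀| / σ = |53.5 − 51.0| / 4.3 = 0.5814
Noncentrality parameter: δ = d·√n = 0.5814 × √19 = 2.5342
Two-sided α = 0.1 → critical value z_{0.05} = 1.645.
Power = Φ(δ − 1.645) + Φ(−δ − 1.645) = Φ(0.889) + Φ(-4.179) = 0.8131 + 0.0000 = 0.8131.
Type II error: β = 1 − power = 1 − 0.8131 = 0.1869.

β ≈ 0.187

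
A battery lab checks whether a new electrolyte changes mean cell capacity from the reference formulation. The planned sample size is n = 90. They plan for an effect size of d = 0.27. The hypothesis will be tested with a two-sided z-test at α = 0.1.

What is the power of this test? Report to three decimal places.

Power ≈ 0.820

Noncentrality parameter: δ = d·√n = 0.27 × √90 = 2.5614
Two-sided α = 0.1 → critical value z_{0.05} = 1.645.
Power = Φ(δ − 1.645) + Φ(−δ − 1.645) = Φ(0.917) + Φ(-4.206) = 0.8203 + 0.0000 = 0.8203.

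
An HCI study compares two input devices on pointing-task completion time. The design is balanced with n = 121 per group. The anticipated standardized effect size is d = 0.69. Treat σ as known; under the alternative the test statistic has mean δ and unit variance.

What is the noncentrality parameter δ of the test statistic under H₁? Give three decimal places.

δ ≈ 5.367

The noncentrality parameter scales effect size by the design's sample-size factor: δ = d·√(n/2) = 0.69 × √(121/2) = 5.3669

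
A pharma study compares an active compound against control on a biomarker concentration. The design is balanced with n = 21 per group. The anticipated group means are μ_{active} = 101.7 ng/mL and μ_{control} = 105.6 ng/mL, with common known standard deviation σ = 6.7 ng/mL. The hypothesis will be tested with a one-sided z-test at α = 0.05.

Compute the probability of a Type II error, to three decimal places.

β ≈ 0.405

Standardized effect: d = |μ_{active} − μ_{control}| / σ = |101.7 − 105.6| / 6.7 = 0.5821
Noncentrality parameter: δ = d·√(n/2) = 0.5821 × √(21/2) = 1.8862
Critical value for a one-sided test at α = 0.05: z_α = 1.645.
Power = P(Z > 1.645 − δ) = Φ(0.241) = 0.5954.
Type II error: β = 1 − power = 1 − 0.5954 = 0.4046.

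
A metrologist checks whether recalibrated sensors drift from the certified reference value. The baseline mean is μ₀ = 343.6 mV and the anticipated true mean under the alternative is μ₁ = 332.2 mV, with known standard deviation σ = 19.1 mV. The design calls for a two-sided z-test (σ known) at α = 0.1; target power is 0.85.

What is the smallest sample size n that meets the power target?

n = 21

Standardized effect: d = |μ₁ − μ₀| / σ = |332.2 − 343.6| / 19.1 = 0.5969
For power 0.85 need Φ(δ − z_{0.05}) = 0.85, so δ = z_{0.05} + z_{0.15} = 1.645 + 1.036 = 2.681.
(The Φ(−δ − z_{α/2}) term is vanishingly small for δ > 0 and is dropped in the standard sample-size formula.)
δ = d·√n ⇒ n = (δ/d)² = (2.681 / 0.5969)² = 20.18.
Rounding up, n = 21.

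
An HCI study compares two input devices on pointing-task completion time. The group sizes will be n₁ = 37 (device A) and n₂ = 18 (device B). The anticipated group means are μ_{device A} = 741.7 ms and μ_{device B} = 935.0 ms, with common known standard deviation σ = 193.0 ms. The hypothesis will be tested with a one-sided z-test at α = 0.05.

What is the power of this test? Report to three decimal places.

Standardized effect: d = |μ_{device A} − μ_{device B}| / σ = |741.7 − 935.0| / 193.0 = 1.0016
Noncentrality parameter: δ = d / √(1/n₁ + 1/n₂) = 1.0016 / √(1/37 + 1/18) = 3.4852
Critical value for a one-sided test at α = 0.05: z_α = 1.645.
Power = P(Z > 1.645 − δ) = Φ(1.840) = 0.9671.

Power ≈ 0.967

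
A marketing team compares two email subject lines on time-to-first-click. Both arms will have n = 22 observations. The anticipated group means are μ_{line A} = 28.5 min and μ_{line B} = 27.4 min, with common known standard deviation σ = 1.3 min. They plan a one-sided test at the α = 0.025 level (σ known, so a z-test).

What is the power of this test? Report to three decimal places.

Standardized effect: d = |μ_{line A} − μ_{line B}| / σ = |28.5 − 27.4| / 1.3 = 0.8462
Noncentrality parameter: δ = d·√(n/2) = 0.8462 × √(22/2) = 2.8064
One-sided α = 0.025 → critical value z_{0.025} = 1.960.
Power = Φ(δ − 1.960) = Φ(0.846) = 0.8013.

Power ≈ 0.801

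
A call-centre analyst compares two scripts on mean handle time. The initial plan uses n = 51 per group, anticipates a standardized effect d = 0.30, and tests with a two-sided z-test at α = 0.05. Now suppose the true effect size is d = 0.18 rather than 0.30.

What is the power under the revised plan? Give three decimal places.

With d = 0.18: δ = d·√(n/2) = 0.18 × √(51/2) = 0.9090. Critical value z_{0.025} = 1.960.
Revised power = Φ(δ − 1.960) + Φ(−δ − 1.960) = Φ(-1.051) + Φ(-2.869) = 0.1466 + 0.0021 = 0.1487.

Power ≈ 0.149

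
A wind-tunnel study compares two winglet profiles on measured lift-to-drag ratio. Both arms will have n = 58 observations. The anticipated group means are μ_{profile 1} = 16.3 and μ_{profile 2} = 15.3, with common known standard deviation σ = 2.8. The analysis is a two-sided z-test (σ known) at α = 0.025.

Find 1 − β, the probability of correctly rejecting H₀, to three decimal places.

Power ≈ 0.375

Standardized effect: d = |μ_{profile 1} − μ_{profile 2}| / σ = |16.3 − 15.3| / 2.8 = 0.3571
Noncentrality parameter: λ = d·√(n/2) = 0.3571 × √(58/2) = 1.9233
Critical value for a two-sided test at α = 0.025: z_{α/2} = 2.241.
Power = Φ(λ − 2.241) + Φ(−λ − 2.241) = Φ(-0.318) + Φ(-4.165) = 0.3752 + 0.0000 = 0.3752.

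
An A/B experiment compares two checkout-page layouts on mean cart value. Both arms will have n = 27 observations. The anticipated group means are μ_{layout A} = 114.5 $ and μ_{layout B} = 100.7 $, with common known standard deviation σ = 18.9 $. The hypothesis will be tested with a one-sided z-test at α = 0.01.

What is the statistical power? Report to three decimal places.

Standardized effect: d = |μ_{layout A} − μ_{layout B}| / σ = |114.5 − 100.7| / 18.9 = 0.7302
Noncentrality parameter: δ = d·√(n/2) = 0.7302 × √(27/2) = 2.6828
Critical value for a one-sided test at α = 0.01: z_α = 2.326.
Power = P(Z > 2.326 − δ) = Φ(0.356) = 0.6392.

Power ≈ 0.639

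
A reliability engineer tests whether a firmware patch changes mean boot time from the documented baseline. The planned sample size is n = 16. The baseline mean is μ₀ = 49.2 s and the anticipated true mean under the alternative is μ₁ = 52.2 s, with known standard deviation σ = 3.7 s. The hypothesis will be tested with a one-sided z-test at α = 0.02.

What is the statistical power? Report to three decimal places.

Standardized effect: d = |μ₁ − μ₀| / σ = |52.2 − 49.2| / 3.7 = 0.8108
Noncentrality parameter: δ = d·√n = 0.8108 × √16 = 3.2432
One-sided α = 0.02 → critical value z_{0.02} = 2.054.
Power = Φ(δ − 2.054) = Φ(1.189) = 0.8829.

Power ≈ 0.883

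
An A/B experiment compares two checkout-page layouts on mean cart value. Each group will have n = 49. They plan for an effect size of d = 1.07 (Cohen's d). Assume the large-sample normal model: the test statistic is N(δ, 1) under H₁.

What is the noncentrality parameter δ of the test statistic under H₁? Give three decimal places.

The noncentrality parameter scales effect size by the design's sample-size factor: δ = d·√(n/2) = 1.07 × √(49/2) = 5.2962

δ ≈ 5.296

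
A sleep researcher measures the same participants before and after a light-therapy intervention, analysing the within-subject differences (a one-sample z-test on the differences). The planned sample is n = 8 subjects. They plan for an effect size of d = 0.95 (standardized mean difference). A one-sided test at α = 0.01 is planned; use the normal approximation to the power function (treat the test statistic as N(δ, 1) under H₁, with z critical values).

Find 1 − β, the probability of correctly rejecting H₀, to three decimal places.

Power ≈ 0.641

Noncentrality parameter: δ = d·√n = 0.95 × √8 = 2.6870
Critical value for a one-sided test at α = 0.01: z_α = 2.326.
Power = Φ(δ − 2.326) = Φ(0.361) = 0.6408.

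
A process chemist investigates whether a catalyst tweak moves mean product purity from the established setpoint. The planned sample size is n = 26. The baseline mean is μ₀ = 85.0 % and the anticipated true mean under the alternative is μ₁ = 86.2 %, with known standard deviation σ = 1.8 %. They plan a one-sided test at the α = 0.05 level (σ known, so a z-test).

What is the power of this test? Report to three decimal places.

Power ≈ 0.960

Standardized effect: d = |μ₁ − μ₀| / σ = |86.2 − 85.0| / 1.8 = 0.6667
Noncentrality parameter: δ = d·√n = 0.6667 × √26 = 3.3993
One-sided α = 0.05 → critical value z_{0.05} = 1.645.
Power = P(Z > 1.645 − δ) = Φ(1.754) = 0.9603.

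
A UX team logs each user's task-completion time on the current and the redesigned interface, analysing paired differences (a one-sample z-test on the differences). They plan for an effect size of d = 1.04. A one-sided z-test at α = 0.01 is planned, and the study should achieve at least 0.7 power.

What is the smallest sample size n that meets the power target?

Set Φ(δ − 2.326) = 0.7; then δ − 2.326 = Φ⁻¹(0.7) = 0.524, giving δ = 2.851.
δ = d·√n ⇒ n = (δ/d)² = (2.851 / 1.04)² = 7.51.
Rounding up, n = 8.

n = 8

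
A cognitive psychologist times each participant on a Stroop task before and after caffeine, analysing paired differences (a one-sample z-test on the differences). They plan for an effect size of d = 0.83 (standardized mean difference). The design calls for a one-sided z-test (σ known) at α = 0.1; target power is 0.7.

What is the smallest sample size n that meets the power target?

For power 0.7 need Φ(δ − z_{0.1}) = 0.7, so δ = z_{0.1} + z_{0.30} = 1.282 + 0.524 = 1.806.
δ = d·√n ⇒ n = (δ/d)² = (1.806 / 0.83)² = 4.73.
Round up to the next whole unit.

n = 5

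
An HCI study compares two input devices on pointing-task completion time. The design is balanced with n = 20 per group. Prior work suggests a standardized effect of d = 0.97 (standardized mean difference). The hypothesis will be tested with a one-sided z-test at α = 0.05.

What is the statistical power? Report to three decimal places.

Power ≈ 0.923

Noncentrality parameter: δ = d·√(n/2) = 0.97 × √(20/2) = 3.0674
Critical value for a one-sided test at α = 0.05: z_α = 1.645.
Power = Φ(δ − 1.645) = Φ(1.423) = 0.9226.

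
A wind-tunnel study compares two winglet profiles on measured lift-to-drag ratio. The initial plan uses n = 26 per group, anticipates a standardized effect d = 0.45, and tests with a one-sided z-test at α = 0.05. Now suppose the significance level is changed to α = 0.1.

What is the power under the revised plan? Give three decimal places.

δ = d·√(n/2) = 0.45 × √(26/2) = 1.6225 (unchanged). New critical value: z_{0.1} = 1.282.
Revised power = P(Z > 1.282 − δ) = Φ(0.341) = 0.6334.

Power ≈ 0.633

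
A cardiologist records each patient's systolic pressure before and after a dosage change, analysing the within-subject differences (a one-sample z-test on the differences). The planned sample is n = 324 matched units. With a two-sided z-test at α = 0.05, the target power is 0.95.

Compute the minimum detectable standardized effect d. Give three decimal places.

d ≈ 0.200

Required noncentrality: δ = z_{0.025} + z_{0.05} = 1.960 + 1.645 = 3.605.
(The second rejection-region term Φ(−δ − z_{α/2}) is negligible and dropped.)
δ = d·√n ⇒ d = δ/√n = 3.605/√324 = 0.2003.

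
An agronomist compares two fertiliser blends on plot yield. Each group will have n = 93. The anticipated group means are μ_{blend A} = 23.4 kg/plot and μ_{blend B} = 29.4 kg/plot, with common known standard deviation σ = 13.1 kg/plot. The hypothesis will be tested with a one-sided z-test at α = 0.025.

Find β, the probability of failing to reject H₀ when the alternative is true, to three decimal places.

Standardized effect: d = |μ_{blend A} − μ_{blend B}| / σ = |23.4 − 29.4| / 13.1 = 0.4580
Noncentrality parameter: δ = d·√(n/2) = 0.4580 × √(93/2) = 3.1232
Critical value for a one-sided test at α = 0.025: z_α = 1.960.
Power = Φ(δ − 1.960) = Φ(1.163) = 0.8776.
Type II error: β = 1 − power = 1 − 0.8776 = 0.1224.

β ≈ 0.122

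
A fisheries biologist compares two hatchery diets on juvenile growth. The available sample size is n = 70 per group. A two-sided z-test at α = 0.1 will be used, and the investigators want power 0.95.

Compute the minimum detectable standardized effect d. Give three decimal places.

d ≈ 0.556

Need Φ(δ − 1.645) = 0.95, so δ = 1.645 + 1.645 = 3.290.
(Lower-tail contribution to power is negligible for δ > 0.)
δ = d·√(n/2) ⇒ d = δ/√(n/2) = 3.290/√(70/2) = 0.5561.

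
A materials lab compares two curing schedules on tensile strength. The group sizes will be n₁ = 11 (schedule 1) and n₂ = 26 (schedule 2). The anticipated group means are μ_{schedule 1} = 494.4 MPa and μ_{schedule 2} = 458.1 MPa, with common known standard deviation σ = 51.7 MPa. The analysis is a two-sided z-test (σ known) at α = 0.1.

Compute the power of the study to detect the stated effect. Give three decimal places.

Standardized effect: d = |μ_{schedule 1} − μ_{schedule 2}| / σ = |494.4 − 458.1| / 51.7 = 0.7021
Noncentrality parameter: δ = d / √(1/n₁ + 1/n₂) = 0.7021 / √(1/11 + 1/26) = 1.9521
Two-sided α = 0.1 → critical value z_{0.05} = 1.645.
Power = Φ(δ − 1.645) + Φ(−δ − 1.645) = Φ(0.307) + Φ(-3.597) = 0.6207 + 0.0002 = 0.6208.

Power ≈ 0.621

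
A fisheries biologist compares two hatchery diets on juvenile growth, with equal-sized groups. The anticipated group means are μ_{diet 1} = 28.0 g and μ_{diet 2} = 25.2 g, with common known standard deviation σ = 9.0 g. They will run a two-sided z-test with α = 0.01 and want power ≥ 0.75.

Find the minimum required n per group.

n = 219 per group

Standardized effect: d = |μ_{diet 1} − μ_{diet 2}| / σ = |28.0 − 25.2| / 9.0 = 0.3111
For power 0.75 need Φ(δ − z_{0.005}) = 0.75, so δ = z_{0.005} + z_{0.25} = 2.576 + 0.674 = 3.250.
(The Φ(−δ − z_{α/2}) term is vanishingly small for δ > 0 and is dropped in the standard sample-size formula.)
δ = d·√(n/2) ⇒ n = 2(δ/d)² = 2 × (3.250 / 0.3111)² = 218.30.
Rounding up, n = 219 per group.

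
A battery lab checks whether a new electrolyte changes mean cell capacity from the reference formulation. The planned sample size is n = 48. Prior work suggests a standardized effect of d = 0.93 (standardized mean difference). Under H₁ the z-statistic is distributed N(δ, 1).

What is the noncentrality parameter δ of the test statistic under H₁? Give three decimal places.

δ = d·√n = 0.93 × √48 = 6.4432

δ ≈ 6.443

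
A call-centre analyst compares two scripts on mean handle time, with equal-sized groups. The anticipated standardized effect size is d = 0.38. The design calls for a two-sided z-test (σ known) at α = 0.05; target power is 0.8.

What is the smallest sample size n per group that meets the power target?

Set Φ(δ − 1.960) = 0.8; then δ − 1.960 = Φ⁻¹(0.8) = 0.842, giving δ = 2.802.
(For δ > 0 the lower-tail rejection region contributes negligibly to power, so the one-term inversion is standard.)
δ = d·√(n/2) ⇒ n = 2(δ/d)² = 2 × (2.802 / 0.38)² = 108.71.
Rounding up, n = 109 per group.

n = 109 per group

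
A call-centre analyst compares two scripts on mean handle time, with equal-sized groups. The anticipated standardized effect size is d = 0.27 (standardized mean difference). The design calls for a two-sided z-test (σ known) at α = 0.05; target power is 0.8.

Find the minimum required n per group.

For power 0.8 need Φ(δ − z_{0.025}) = 0.8, so δ = z_{0.025} + z_{0.20} = 1.960 + 0.842 = 2.802.
(For δ > 0 the lower-tail rejection region contributes negligibly to power, so the one-term inversion is standard.)
δ = d·√(n/2) ⇒ n = 2(δ/d)² = 2 × (2.802 / 0.27)² = 215.33.
Round up to the next whole unit.

n = 216 per group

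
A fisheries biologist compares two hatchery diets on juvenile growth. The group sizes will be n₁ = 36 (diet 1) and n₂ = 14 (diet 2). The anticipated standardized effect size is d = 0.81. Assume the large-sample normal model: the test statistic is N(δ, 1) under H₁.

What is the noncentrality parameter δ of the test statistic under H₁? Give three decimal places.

The noncentrality parameter scales effect size by the design's sample-size factor: δ = d / √(1/n₁ + 1/n₂) = 0.81 / √(1/36 + 1/14) = 2.5717

δ ≈ 2.572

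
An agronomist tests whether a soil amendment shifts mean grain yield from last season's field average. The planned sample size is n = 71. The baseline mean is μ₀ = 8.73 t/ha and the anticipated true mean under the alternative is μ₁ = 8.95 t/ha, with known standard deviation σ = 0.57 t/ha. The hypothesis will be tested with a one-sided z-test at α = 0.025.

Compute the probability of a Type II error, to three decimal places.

Standardized effect: d = |μ₁ − μ₀| / σ = |8.95 − 8.73| / 0.57 = 0.3860
Noncentrality parameter: δ = d·√n = 0.3860 × √71 = 3.2522
One-sided α = 0.025 → critical value z_{0.025} = 1.960.
Power = P(Z > 1.960 − δ) = Φ(1.292) = 0.9019.
Type II error: β = 1 − power = 1 − 0.9019 = 0.0981.

β ≈ 0.098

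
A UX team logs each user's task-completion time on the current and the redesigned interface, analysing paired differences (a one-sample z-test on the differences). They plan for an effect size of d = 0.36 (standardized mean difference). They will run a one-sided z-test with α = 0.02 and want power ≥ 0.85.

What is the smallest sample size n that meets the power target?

Set Φ(δ − 2.054) = 0.85; then δ − 2.054 = Φ⁻¹(0.85) = 1.036, giving δ = 3.090.
δ = d·√n ⇒ n = (δ/d)² = (3.090 / 0.36)² = 73.68.
Rounding up, n = 74.

n = 74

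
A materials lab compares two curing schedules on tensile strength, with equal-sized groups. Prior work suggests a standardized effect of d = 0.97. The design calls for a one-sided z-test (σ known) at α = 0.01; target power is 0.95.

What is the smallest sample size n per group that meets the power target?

n = 34 per group

Set Φ(δ − 2.326) = 0.95; then δ − 2.326 = Φ⁻¹(0.95) = 1.645, giving δ = 3.971.
δ = d·√(n/2) ⇒ n = 2(δ/d)² = 2 × (3.971 / 0.97)² = 33.52.
Rounding up, n = 34 per group.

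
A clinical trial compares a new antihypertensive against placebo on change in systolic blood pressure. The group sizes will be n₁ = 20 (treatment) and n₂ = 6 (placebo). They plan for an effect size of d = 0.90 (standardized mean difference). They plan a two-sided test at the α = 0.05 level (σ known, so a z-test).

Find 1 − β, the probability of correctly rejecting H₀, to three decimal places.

Power ≈ 0.489

Noncentrality parameter: δ = d / √(1/n₁ + 1/n₂) = 0.90 / √(1/20 + 1/6) = 1.9335
Critical value for a two-sided test at α = 0.05: z_{α/2} = 1.960.
Power = Φ(δ − 1.960) + Φ(−δ − 1.960) = Φ(-0.026) + Φ(-3.893) = 0.4894 + 0.0000 = 0.4895.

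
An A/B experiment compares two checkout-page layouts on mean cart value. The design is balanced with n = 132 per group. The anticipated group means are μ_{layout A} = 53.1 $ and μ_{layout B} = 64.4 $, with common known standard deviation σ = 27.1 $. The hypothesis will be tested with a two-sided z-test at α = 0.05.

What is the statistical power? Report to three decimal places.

Power ≈ 0.923

Standardized effect: d = |μ_{layout A} − μ_{layout B}| / σ = |53.1 − 64.4| / 27.1 = 0.4170
Noncentrality parameter: δ = d·√(n/2) = 0.4170 × √(132/2) = 3.3875
Two-sided α = 0.05 → critical value z_{0.025} = 1.960.
Power = Φ(δ − 1.960) + Φ(−δ − 1.960) = Φ(1.428) + Φ(-5.347) = 0.9233 + 0.0000 = 0.9233.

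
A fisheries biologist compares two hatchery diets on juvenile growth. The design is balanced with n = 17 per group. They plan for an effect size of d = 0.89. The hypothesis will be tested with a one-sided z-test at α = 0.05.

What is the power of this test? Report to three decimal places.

Noncentrality parameter: δ = d·√(n/2) = 0.89 × √(17/2) = 2.5948
Critical value for a one-sided test at α = 0.05: z_α = 1.645.
Power = P(Z > 1.645 − δ) = Φ(0.950) = 0.8289.

Power ≈ 0.829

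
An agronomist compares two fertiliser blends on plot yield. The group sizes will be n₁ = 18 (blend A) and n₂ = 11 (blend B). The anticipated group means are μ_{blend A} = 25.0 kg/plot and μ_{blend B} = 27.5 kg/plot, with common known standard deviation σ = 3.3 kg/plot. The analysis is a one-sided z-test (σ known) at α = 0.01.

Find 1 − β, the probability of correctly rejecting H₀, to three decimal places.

Power ≈ 0.364

Standardized effect: d = |μ_{blend A} − μ_{blend B}| / σ = |25.0 − 27.5| / 3.3 = 0.7576
Noncentrality parameter: δ = d / √(1/n₁ + 1/n₂) = 0.7576 / √(1/18 + 1/11) = 1.9795
Critical value for a one-sided test at α = 0.01: z_α = 2.326.
Power = Φ(δ − 2.326) = Φ(-0.347) = 0.3644.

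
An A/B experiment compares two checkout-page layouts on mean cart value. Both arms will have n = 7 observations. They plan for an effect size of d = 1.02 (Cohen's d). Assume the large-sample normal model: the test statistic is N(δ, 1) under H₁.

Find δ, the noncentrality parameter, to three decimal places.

δ ≈ 1.908

δ = d·√(n/2) = 1.02 × √(7/2) = 1.9082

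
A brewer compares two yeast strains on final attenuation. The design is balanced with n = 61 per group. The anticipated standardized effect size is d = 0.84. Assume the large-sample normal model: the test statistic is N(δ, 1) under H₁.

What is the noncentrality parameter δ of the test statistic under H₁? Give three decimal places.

δ ≈ 4.639

The noncentrality parameter scales effect size by the design's sample-size factor: δ = d·√(n/2) = 0.84 × √(61/2) = 4.6391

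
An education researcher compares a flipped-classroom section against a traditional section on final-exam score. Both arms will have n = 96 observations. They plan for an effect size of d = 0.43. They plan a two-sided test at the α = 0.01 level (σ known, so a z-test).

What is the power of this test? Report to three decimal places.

Power ≈ 0.657

Noncentrality parameter: δ = d·√(n/2) = 0.43 × √(96/2) = 2.9791
Two-sided α = 0.01 → critical value z_{0.005} = 2.576.
Power = Φ(δ − 2.576) + Φ(−δ − 2.576) = Φ(0.403) + Φ(-5.555) = 0.6566 + 0.0000 = 0.6566.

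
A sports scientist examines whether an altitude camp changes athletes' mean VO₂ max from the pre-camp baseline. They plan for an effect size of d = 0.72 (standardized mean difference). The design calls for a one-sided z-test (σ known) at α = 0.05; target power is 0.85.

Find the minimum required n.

n = 14

For power 0.85 need Φ(δ − z_{0.05}) = 0.85, so δ = z_{0.05} + z_{0.15} = 1.645 + 1.036 = 2.681.
δ = d·√n ⇒ n = (δ/d)² = (2.681 / 0.72)² = 13.87.
Rounding up, n = 14.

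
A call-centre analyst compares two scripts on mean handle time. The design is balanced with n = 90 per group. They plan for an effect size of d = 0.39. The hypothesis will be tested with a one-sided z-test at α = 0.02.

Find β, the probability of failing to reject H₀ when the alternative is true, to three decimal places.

β ≈ 0.287

Noncentrality parameter: δ = d·√(n/2) = 0.39 × √(90/2) = 2.6162
One-sided α = 0.02 → critical value z_{0.02} = 2.054.
Power = Φ(δ − 2.054) = Φ(0.562) = 0.7131.
Type II error: β = 1 − power = 1 − 0.7131 = 0.2869.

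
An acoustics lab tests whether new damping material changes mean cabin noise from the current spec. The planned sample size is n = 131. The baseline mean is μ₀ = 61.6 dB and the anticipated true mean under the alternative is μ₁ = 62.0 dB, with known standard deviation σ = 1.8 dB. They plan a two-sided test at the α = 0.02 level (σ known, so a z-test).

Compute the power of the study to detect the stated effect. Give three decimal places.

Power ≈ 0.586

Standardized effect: d = |μ₁ − μ₀| / σ = |62.0 − 61.6| / 1.8 = 0.2222
Noncentrality parameter: δ = d·√n = 0.2222 × √131 = 2.5434
Two-sided α = 0.02 → critical value z_{0.01} = 2.326.
Power = Φ(δ − 2.326) + Φ(−δ − 2.326) = Φ(0.217) + Φ(-4.870) = 0.5859 + 0.0000 = 0.5859.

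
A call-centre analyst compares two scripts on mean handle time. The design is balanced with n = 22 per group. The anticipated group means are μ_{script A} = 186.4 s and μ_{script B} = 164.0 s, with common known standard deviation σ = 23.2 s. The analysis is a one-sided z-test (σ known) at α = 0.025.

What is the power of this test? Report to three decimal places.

Standardized effect: d = |μ_{script A} − μ_{script B}| / σ = |186.4 − 164.0| / 23.2 = 0.9655
Noncentrality parameter: δ = d·√(n/2) = 0.9655 × √(22/2) = 3.2023
Critical value for a one-sided test at α = 0.025: z_α = 1.960.
Power = Φ(δ − 1.960) = Φ(1.242) = 0.8929.

Power ≈ 0.893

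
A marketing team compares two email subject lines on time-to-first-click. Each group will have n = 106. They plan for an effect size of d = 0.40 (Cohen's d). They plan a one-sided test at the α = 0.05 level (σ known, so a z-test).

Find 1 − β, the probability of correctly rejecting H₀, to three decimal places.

Power ≈ 0.897

Noncentrality parameter: δ = d·√(n/2) = 0.40 × √(106/2) = 2.9120
Critical value for a one-sided test at α = 0.05: z_α = 1.645.
Power = P(Z > 1.645 − δ) = Φ(1.267) = 0.8975.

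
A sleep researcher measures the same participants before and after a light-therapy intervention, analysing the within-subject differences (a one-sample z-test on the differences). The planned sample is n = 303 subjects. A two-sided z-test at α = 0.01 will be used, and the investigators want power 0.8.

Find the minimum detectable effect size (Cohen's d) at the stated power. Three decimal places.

d ≈ 0.196

Required noncentrality: δ = z_{0.005} + z_{0.20} = 2.576 + 0.842 = 3.417.
(Lower-tail contribution to power is negligible for δ > 0.)
δ = d·√n ⇒ d = δ/√n = 3.417/√303 = 0.1963.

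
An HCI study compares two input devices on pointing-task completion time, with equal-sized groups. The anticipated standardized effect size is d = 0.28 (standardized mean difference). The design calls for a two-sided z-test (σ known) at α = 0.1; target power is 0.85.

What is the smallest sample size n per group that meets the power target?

For power 0.85 need Φ(δ − z_{0.05}) = 0.85, so δ = z_{0.05} + z_{0.15} = 1.645 + 1.036 = 2.681.
(The Φ(−δ − z_{α/2}) term is vanishingly small for δ > 0 and is dropped in the standard sample-size formula.)
δ = d·√(n/2) ⇒ n = 2(δ/d)² = 2 × (2.681 / 0.28)² = 183.40.
Rounding up, n = 184 per group.

n = 184 per group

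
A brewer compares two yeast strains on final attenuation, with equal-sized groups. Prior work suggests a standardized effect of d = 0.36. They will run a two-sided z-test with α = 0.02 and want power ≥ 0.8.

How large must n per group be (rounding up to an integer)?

n = 155 per group

Set Φ(δ − 2.326) = 0.8; then δ − 2.326 = Φ⁻¹(0.8) = 0.842, giving δ = 3.168.
(The Φ(−δ − z_{α/2}) term is vanishingly small for δ > 0 and is dropped in the standard sample-size formula.)
δ = d·√(n/2) ⇒ n = 2(δ/d)² = 2 × (3.168 / 0.36)² = 154.88.
Rounding up, n = 155 per group.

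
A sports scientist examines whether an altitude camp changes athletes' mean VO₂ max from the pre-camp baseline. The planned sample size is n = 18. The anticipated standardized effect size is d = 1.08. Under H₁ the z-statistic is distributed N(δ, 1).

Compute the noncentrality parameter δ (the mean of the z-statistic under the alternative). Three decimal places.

δ ≈ 4.582

δ = d·√n = 1.08 × √18 = 4.5821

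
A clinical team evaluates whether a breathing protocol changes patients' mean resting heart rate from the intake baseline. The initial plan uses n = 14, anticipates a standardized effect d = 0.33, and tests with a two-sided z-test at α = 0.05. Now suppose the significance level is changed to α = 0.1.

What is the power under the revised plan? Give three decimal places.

δ = d·√n = 0.33 × √14 = 1.2347 (unchanged). New critical value: z_{0.05} = 1.645.
Revised power = Φ(δ − 1.645) + Φ(−δ − 1.645) = Φ(-0.410) + Φ(-2.880) = 0.3409 + 0.0020 = 0.3429.

Power ≈ 0.343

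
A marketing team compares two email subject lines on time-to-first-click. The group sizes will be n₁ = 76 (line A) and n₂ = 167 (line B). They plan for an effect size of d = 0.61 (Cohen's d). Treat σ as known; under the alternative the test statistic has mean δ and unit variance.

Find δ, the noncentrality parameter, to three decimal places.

δ ≈ 4.409

The noncentrality parameter scales effect size by the design's sample-size factor: δ = d / √(1/n₁ + 1/n₂) = 0.61 / √(1/76 + 1/167) = 4.4085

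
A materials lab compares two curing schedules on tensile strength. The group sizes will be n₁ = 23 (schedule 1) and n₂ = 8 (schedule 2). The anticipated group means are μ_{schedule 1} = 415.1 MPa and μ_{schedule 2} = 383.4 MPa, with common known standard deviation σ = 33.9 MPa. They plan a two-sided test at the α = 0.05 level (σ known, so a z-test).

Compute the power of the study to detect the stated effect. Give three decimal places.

Power ≈ 0.625

Standardized effect: d = |μ_{schedule 1} − μ_{schedule 2}| / σ = |415.1 − 383.4| / 33.9 = 0.9351
Noncentrality parameter: δ = d / √(1/n₁ + 1/n₂) = 0.9351 / √(1/23 + 1/8) = 2.2782
Critical value for a two-sided test at α = 0.05: z_{α/2} = 1.960.
Power = Φ(δ − 1.960) + Φ(−δ − 1.960) = Φ(0.318) + Φ(-4.238) = 0.6248 + 0.0000 = 0.6248.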